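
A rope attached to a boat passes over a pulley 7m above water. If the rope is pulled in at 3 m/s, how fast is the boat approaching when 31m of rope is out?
31√57/76 ≈ 3.08 m/s

rope² = x² + 7²
x = √(31² - 7²) = 4√57
dx/dt = (rope/x) · d(rope)/dt = (31/(4√57)) · (-3) = -31√57/76 m/s
The boat approaches at 31√57/76 ≈ 3.08 m/s.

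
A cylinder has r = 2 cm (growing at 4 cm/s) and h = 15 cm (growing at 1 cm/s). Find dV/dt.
244π cm³/s

V = πr²h
dV/dt = 2πrh·dr/dt + πr²·dh/dt
= 2π(2)(15)(4) + π(2)²(1)
= 244π cm³/s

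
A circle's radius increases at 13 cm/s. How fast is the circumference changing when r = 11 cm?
26π cm/s

C = 2πr
dC/dt = 2π · dr/dt = 2π · 13 = 26π cm/s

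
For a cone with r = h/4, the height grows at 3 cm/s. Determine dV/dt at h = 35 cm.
3675π/16 cm³/s

V = (1/3)π(h/4)²h = πh³/48
dV/dt = πh²/16 · 3
At h = 35: dV/dt = 3675π/16 cm³/s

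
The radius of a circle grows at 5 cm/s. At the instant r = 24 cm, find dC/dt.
10π cm/s

C = 2πr
dC/dt = 2π · dr/dt = 2π · 5 = 10π cm/s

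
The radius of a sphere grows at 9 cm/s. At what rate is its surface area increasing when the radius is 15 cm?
1080π cm²/s

S = 4πr²
dS/dt = dS/dr · dr/dt = 8πr · 9
At r = 15: dS/dt = 1080π cm²/s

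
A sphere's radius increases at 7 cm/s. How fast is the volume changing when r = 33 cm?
30492π cm³/s

V = (4/3)πr³
dV/dt = dV/dr · dr/dt = 4πr² · 7
At r = 33: dV/dt = 30492π cm³/s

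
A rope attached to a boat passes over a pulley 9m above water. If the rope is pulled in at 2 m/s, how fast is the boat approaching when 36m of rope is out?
8√15/15 ≈ 2.066 m/s

rope² = x² + 9²
x = √(36² - 9²) = 9√15
dx/dt = (rope/x) · d(rope)/dt = (36/(9√15)) · (-2) = -8√15/15 m/s
The boat approaches at 8√15/15 ≈ 2.066 m/s.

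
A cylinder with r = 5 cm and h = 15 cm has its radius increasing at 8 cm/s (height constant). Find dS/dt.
400π cm²/s

S = 2πrh + 2πr² (lateral + bases)
dS/dt = (2πh + 4πr)·dr/dt = (2π·15 + 4π·5)·8
= 400π cm²/s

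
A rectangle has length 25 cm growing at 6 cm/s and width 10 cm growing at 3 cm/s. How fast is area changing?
135 cm²/s

A = lw
dA/dt = w·dl/dt + l·dw/dt = 10·6 + 25·3 = 135 cm²/s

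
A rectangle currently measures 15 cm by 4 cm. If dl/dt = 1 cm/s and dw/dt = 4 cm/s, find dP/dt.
10 cm/s

P = 2(l + w)
dP/dt = 2(dl/dt + dw/dt) = 2(1 + 4) = 10 cm/s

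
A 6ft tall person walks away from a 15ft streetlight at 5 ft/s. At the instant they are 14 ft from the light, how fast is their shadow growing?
10/3 ft/s

By similar triangles: 15/(x+s) = 6/s
Solving: s = 6x/9
ds/dt = 6/9 · dx/dt = 2/3 · 5 = 10/3 ft/s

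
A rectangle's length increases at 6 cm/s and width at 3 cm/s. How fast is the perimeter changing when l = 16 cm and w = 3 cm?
18 cm/s

P = 2(l + w)
dP/dt = 2(dl/dt + dw/dt) = 2(6 + 3) = 18 cm/s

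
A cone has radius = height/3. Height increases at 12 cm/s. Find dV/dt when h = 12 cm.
192π cm³/s

V = (1/3)π(h/3)²h = πh³/27
dV/dt = πh²/9 · 12
At h = 12: dV/dt = 192π cm³/s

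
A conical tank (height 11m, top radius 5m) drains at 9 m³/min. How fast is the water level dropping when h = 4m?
1089/(400π) ≈ 0.8666 m/min

r/h = 5/11, so r = (5/11)h
V = (1/3)πr²h = (1/3)π((5/11)h)²h = (25/363)πh³
dV/dh = (25/121)πh²
dh/dt = (dV/dt)/(dV/dh) = -9/((25/121)π·4²) = -1089/(400π) m/min
The level is dropping at 1089/(400π) ≈ 0.8666 m/min.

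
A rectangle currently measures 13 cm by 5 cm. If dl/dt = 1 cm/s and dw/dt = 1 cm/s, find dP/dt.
4 cm/s

P = 2(l + w)
dP/dt = 2(dl/dt + dw/dt) = 2(1 + 1) = 4 cm/s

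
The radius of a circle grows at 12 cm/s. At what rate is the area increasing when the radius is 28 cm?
672π cm²/s

A = πr²
dA/dt = 2πr · dr/dt = 2π(28)(12) = 672π cm²/s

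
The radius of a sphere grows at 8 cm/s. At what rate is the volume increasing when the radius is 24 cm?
18432π cm³/s

V = (4/3)πr³
dV/dt = dV/dr · dr/dt = 4πr² · 8
At r = 24: dV/dt = 18432π cm³/s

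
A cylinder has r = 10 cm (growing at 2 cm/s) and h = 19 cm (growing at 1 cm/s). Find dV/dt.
860π cm³/s

V = πr²h
dV/dt = 2πrh·dr/dt + πr²·dh/dt
= 2π(10)(19)(2) + π(10)²(1)
= 860π cm³/s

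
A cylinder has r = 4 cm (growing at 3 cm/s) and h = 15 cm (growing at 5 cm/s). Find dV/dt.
440π cm³/s

V = πr²h
dV/dt = 2πrh·dr/dt + πr²·dh/dt
= 2π(4)(15)(3) + π(4)²(5)
= 440π cm³/s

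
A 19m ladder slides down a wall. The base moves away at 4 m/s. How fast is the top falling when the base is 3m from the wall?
3√22/22 ≈ 0.6396 m/s

x² + y² = 19²
2x·dx/dt + 2y·dy/dt = 0
dy/dt = -x/y · dx/dt = -3/(4√22) · 4 = -3√22/22 m/s
The top is descending at 3√22/22 ≈ 0.6396 m/s.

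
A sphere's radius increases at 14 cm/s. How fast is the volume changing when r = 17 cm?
16184π cm³/s

V = (4/3)πr³
dV/dt = dV/dr · dr/dt = 4πr² · 14
At r = 17: dV/dt = 16184π cm³/s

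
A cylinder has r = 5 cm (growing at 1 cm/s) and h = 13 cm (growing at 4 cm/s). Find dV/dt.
230π cm³/s

V = πr²h
dV/dt = 2πrh·dr/dt + πr²·dh/dt
= 2π(5)(13)(1) + π(5)²(4)
= 230π cm³/s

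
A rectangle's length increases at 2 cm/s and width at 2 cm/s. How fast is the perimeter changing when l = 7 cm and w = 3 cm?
8 cm/s

P = 2(l + w)
dP/dt = 2(dl/dt + dw/dt) = 2(2 + 2) = 8 cm/s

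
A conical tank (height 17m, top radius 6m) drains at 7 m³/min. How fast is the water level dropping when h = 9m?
2023/(2916π) ≈ 0.2208 m/min

r/h = 6/17, so r = (6/17)h
V = (1/3)πr²h = (1/3)π((6/17)h)²h = (12/289)πh³
dV/dh = (36/289)πh²
dh/dt = (dV/dt)/(dV/dh) = -7/((36/289)π·9²) = -2023/(2916π) m/min
The level is dropping at 2023/(2916π) ≈ 0.2208 m/min.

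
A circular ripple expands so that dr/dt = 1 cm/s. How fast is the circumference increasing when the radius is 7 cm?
2π cm/s

C = 2πr
dC/dt = 2π · dr/dt = 2π · 1 = 2π cm/s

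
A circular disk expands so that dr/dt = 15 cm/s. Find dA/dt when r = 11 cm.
330π cm²/s

A = πr²
dA/dt = 2πr · dr/dt = 2π(11)(15) = 330π cm²/s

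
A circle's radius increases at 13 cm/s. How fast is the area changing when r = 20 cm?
520π cm²/s

A = πr²
dA/dt = 2πr · dr/dt = 2π(20)(13) = 520π cm²/s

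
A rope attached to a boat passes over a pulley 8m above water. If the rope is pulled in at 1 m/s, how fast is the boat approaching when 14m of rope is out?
7√33/33 ≈ 1.219 m/s

rope² = x² + 8²
x = √(14² - 8²) = 2√33
dx/dt = (rope/x) · d(rope)/dt = (14/(2√33)) · (-1) = -7√33/33 m/s
The boat approaches at 7√33/33 ≈ 1.219 m/s.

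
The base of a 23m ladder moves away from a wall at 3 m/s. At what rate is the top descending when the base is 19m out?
19√42/28 ≈ 4.398 m/s

x² + y² = 23²
2x·dx/dt + 2y·dy/dt = 0
dy/dt = -x/y · dx/dt = -19/(2√42) · 3 = -19√42/28 m/s
The top is descending at 19√42/28 ≈ 4.398 m/s.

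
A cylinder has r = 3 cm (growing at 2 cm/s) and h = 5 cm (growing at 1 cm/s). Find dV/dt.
69π cm³/s

V = πr²h
dV/dt = 2πrh·dr/dt + πr²·dh/dt
= 2π(3)(5)(2) + π(3)²(1)
= 69π cm³/s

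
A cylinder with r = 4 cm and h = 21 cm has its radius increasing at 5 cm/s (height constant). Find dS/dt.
290π cm²/s

S = 2πrh + 2πr² (lateral + bases)
dS/dt = (2πh + 4πr)·dr/dt = (2π·21 + 4π·4)·5
= 290π cm²/s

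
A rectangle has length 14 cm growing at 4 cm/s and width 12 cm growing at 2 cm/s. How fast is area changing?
76 cm²/s

A = lw
dA/dt = w·dl/dt + l·dw/dt = 12·4 + 14·2 = 76 cm²/s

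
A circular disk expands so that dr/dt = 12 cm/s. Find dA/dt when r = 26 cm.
624π cm²/s

A = πr²
dA/dt = 2πr · dr/dt = 2π(26)(12) = 624π cm²/s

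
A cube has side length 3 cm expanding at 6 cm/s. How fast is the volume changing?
162 cm³/s

V = s³
dV/dt = 3s² · ds/dt = 3·3²·6 = 162 cm³/s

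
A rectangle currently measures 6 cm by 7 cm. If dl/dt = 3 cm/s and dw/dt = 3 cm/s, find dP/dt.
12 cm/s

P = 2(l + w)
dP/dt = 2(dl/dt + dw/dt) = 2(3 + 3) = 12 cm/s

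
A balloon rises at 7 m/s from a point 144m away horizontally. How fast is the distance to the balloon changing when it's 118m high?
413√8665/8665 ≈ 4.437 m/s

z² = 144² + y²
z = √(144² + 118²) = 2√8665
dz/dt = y/z · dy/dt = 118/(2√8665) · 7 = 413√8665/8665 ≈ 4.437 m/s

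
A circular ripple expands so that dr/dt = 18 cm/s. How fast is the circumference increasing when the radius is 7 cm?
36π cm/s

C = 2πr
dC/dt = 2π · dr/dt = 2π · 18 = 36π cm/s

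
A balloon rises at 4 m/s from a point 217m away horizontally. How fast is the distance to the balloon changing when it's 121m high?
242√61730/30865 ≈ 1.948 m/s

z² = 217² + y²
z = √(217² + 121²) = √61730
dz/dt = y/z · dy/dt = 121/√61730 · 4 = 242√61730/30865 ≈ 1.948 m/s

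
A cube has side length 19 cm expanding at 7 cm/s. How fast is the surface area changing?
1596 cm²/s

A = 6s²
dA/dt = 12s · ds/dt = 12·19·7 = 1596 cm²/s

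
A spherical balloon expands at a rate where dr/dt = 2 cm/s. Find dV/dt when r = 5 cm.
200π cm³/s

V = (4/3)πr³
dV/dt = dV/dr · dr/dt = 4πr² · 2
At r = 5: dV/dt = 200π cm³/s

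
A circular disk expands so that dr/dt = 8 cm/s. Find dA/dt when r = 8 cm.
128π cm²/s

A = πr²
dA/dt = 2πr · dr/dt = 2π(8)(8) = 128π cm²/s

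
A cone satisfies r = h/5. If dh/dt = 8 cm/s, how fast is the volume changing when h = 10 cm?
32π cm³/s

V = (1/3)π(h/5)²h = πh³/75
dV/dt = πh²/25 · 8
At h = 10: dV/dt = 32π cm³/s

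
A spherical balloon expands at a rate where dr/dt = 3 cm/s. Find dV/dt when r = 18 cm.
3888π cm³/s

V = (4/3)πr³
dV/dt = dV/dr · dr/dt = 4πr² · 3
At r = 18: dV/dt = 3888π cm³/s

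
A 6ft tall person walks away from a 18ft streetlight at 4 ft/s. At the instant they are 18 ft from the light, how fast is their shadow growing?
2 ft/s

By similar triangles: 18/(x+s) = 6/s
Solving: s = 6x/12
ds/dt = 6/12 · dx/dt = 1/2 · 4 = 2 ft/s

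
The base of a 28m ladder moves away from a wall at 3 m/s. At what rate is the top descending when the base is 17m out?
17√55/55 ≈ 2.292 m/s

x² + y² = 28²
2x·dx/dt + 2y·dy/dt = 0
dy/dt = -x/y · dx/dt = -17/(3√55) · 3 = -17√55/55 m/s
The top is descending at 17√55/55 ≈ 2.292 m/s.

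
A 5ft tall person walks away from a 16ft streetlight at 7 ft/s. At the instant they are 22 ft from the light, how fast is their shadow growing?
35/11 ft/s

By similar triangles: 16/(x+s) = 5/s
Solving: s = 5x/11
ds/dt = 5/11 · dx/dt = 5/11 · 7 = 35/11 ft/s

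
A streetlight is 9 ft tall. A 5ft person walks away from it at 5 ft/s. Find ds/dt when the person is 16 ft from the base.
25/4 ft/s

By similar triangles: 9/(x+s) = 5/s
Solving: s = 5x/4
ds/dt = 5/4 · dx/dt = 5/4 · 5 = 25/4 ft/s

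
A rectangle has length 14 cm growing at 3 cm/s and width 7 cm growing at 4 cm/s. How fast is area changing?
77 cm²/s

A = lw
dA/dt = w·dl/dt + l·dw/dt = 7·3 + 14·4 = 77 cm²/s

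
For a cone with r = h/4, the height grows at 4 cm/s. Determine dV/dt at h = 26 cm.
169π cm³/s

V = (1/3)π(h/4)²h = πh³/48
dV/dt = πh²/16 · 4
At h = 26: dV/dt = 169π cm³/s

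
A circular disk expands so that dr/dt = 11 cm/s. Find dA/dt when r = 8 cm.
176π cm²/s

A = πr²
dA/dt = 2πr · dr/dt = 2π(8)(11) = 176π cm²/s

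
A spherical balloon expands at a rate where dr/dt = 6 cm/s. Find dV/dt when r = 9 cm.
1944π cm³/s

V = (4/3)πr³
dV/dt = dV/dr · dr/dt = 4πr² · 6
At r = 9: dV/dt = 1944π cm³/s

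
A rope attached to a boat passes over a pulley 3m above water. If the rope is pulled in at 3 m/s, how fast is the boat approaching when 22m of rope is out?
66√19/95 ≈ 3.028 m/s

rope² = x² + 3²
x = √(22² - 3²) = 5√19
dx/dt = (rope/x) · d(rope)/dt = (22/(5√19)) · (-3) = -66√19/95 m/s
The boat approaches at 66√19/95 ≈ 3.028 m/s.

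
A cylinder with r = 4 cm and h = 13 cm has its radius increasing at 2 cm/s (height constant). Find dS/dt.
84π cm²/s

S = 2πrh + 2πr² (lateral + bases)
dS/dt = (2πh + 4πr)·dr/dt = (2π·13 + 4π·4)·2
= 84π cm²/s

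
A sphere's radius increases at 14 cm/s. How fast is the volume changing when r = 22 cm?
27104π cm³/s

V = (4/3)πr³
dV/dt = dV/dr · dr/dt = 4πr² · 14
At r = 22: dV/dt = 27104π cm³/s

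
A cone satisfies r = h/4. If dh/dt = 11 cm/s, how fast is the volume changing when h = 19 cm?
3971π/16 cm³/s

V = (1/3)π(h/4)²h = πh³/48
dV/dt = πh²/16 · 11
At h = 19: dV/dt = 3971π/16 cm³/s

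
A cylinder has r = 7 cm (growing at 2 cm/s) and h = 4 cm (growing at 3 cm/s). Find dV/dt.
259π cm³/s

V = πr²h
dV/dt = 2πrh·dr/dt + πr²·dh/dt
= 2π(7)(4)(2) + π(7)²(3)
= 259π cm³/s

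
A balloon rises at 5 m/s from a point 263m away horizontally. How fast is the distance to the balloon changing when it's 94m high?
94√78005/15601 ≈ 1.683 m/s

z² = 263² + y²
z = √(263² + 94²) = √78005
dz/dt = y/z · dy/dt = 94/√78005 · 5 = 94√78005/15601 ≈ 1.683 m/s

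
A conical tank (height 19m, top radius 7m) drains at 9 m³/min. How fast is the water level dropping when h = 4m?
3249/(784π) ≈ 1.319 m/min

r/h = 7/19, so r = (7/19)h
V = (1/3)πr²h = (1/3)π((7/19)h)²h = (49/1083)πh³
dV/dh = (49/361)πh²
dh/dt = (dV/dt)/(dV/dh) = -9/((49/361)π·4²) = -3249/(784π) m/min
The level is dropping at 3249/(784π) ≈ 1.319 m/min.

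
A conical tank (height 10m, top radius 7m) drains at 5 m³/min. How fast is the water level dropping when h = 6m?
125/(441π) ≈ 0.09022 m/min

r/h = 7/10, so r = (7/10)h
V = (1/3)πr²h = (1/3)π((7/10)h)²h = (49/300)πh³
dV/dh = (49/100)πh²
dh/dt = (dV/dt)/(dV/dh) = -5/((49/100)π·6²) = -125/(441π) m/min
The level is dropping at 125/(441π) ≈ 0.09022 m/min.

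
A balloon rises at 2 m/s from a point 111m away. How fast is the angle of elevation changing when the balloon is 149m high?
0.006431 rad/s

tan(θ) = y/111
sec²(θ) · dθ/dt = (1/111) · dy/dt
dθ/dt = cos²(θ)/111 · 2 = 111/(111² + 149²) · 2
dθ/dt = 0.006431 rad/s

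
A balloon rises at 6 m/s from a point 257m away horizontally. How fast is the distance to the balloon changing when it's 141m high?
423√85930/42965 ≈ 2.886 m/s

z² = 257² + y²
z = √(257² + 141²) = √85930
dz/dt = y/z · dy/dt = 141/√85930 · 6 = 423√85930/42965 ≈ 2.886 m/s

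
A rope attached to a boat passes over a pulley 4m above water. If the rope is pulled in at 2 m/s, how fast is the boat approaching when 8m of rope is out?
4√3/3 ≈ 2.309 m/s

rope² = x² + 4²
x = √(8² - 4²) = 4√3
dx/dt = (rope/x) · d(rope)/dt = (8/(4√3)) · (-2) = -4√3/3 m/s
The boat approaches at 4√3/3 ≈ 2.309 m/s.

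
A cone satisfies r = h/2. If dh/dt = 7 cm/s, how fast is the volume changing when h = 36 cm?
2268π cm³/s

V = (1/3)π(h/2)²h = πh³/12
dV/dt = πh²/4 · 7
At h = 36: dV/dt = 2268π cm³/s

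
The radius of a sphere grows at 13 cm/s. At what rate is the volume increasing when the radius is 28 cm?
40768π cm³/s

V = (4/3)πr³
dV/dt = dV/dr · dr/dt = 4πr² · 13
At r = 28: dV/dt = 40768π cm³/s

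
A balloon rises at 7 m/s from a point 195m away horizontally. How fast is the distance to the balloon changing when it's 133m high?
931√55714/55714 ≈ 3.944 m/s

z² = 195² + y²
z = √(195² + 133²) = √55714
dz/dt = y/z · dy/dt = 133/√55714 · 7 = 931√55714/55714 ≈ 3.944 m/s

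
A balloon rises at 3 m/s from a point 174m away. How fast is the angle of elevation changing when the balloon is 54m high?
0.015727 rad/s

tan(θ) = y/174
sec²(θ) · dθ/dt = (1/174) · dy/dt
dθ/dt = cos²(θ)/174 · 3 = 174/(174² + 54²) · 3
dθ/dt = 0.015727 rad/s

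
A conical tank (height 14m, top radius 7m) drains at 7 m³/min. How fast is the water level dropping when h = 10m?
7/(25π) ≈ 0.08913 m/min

r/h = 7/14, so r = (1/2)h
V = (1/3)πr²h = (1/3)π((1/2)h)²h = (1/12)πh³
dV/dh = (1/4)πh²
dh/dt = (dV/dt)/(dV/dh) = -7/((1/4)π·10²) = -7/(25π) m/min
The level is dropping at 7/(25π) ≈ 0.08913 m/min.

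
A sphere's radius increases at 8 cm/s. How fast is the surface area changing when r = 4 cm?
256π cm²/s

S = 4πr²
dS/dt = dS/dr · dr/dt = 8πr · 8
At r = 4: dS/dt = 256π cm²/s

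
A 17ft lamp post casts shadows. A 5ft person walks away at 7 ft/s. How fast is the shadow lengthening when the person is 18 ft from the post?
35/12 ft/s

By similar triangles: 17/(x+s) = 5/s
Solving: s = 5x/12
ds/dt = 5/12 · dx/dt = 5/12 · 7 = 35/12 ft/s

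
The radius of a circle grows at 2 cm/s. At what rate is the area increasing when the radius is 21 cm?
84π cm²/s

A = πr²
dA/dt = 2πr · dr/dt = 2π(21)(2) = 84π cm²/s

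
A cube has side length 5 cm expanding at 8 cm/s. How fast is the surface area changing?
480 cm²/s

A = 6s²
dA/dt = 12s · ds/dt = 12·5·8 = 480 cm²/s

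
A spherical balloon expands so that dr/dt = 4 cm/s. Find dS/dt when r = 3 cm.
96π cm²/s

S = 4πr²
dS/dt = dS/dr · dr/dt = 8πr · 4
At r = 3: dS/dt = 96π cm²/s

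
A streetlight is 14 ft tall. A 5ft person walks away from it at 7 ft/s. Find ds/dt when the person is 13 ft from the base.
35/9 ft/s

By similar triangles: 14/(x+s) = 5/s
Solving: s = 5x/9
ds/dt = 5/9 · dx/dt = 5/9 · 7 = 35/9 ft/s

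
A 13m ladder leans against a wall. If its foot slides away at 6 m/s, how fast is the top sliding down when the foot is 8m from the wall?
16√105/35 ≈ 4.684 m/s

x² + y² = 13²
2x·dx/dt + 2y·dy/dt = 0
dy/dt = -x/y · dx/dt = -8/√105 · 6 = -16√105/35 m/s
The top is descending at 16√105/35 ≈ 4.684 m/s.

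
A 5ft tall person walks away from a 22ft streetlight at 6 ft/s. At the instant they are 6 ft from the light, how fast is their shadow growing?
30/17 ft/s

By similar triangles: 22/(x+s) = 5/s
Solving: s = 5x/17
ds/dt = 5/17 · dx/dt = 5/17 · 6 = 30/17 ft/s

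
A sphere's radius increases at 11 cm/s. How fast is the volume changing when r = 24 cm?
25344π cm³/s

V = (4/3)πr³
dV/dt = dV/dr · dr/dt = 4πr² · 11
At r = 24: dV/dt = 25344π cm³/s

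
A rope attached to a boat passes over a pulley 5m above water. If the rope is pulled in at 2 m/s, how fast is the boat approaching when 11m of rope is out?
11√6/12 ≈ 2.245 m/s

rope² = x² + 5²
x = √(11² - 5²) = 4√6
dx/dt = (rope/x) · d(rope)/dt = (11/(4√6)) · (-2) = -11√6/12 m/s
The boat approaches at 11√6/12 ≈ 2.245 m/s.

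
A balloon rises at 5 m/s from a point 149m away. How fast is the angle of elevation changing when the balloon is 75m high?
0.026774 rad/s

tan(θ) = y/149
sec²(θ) · dθ/dt = (1/149) · dy/dt
dθ/dt = cos²(θ)/149 · 5 = 149/(149² + 75²) · 5
dθ/dt = 0.026774 rad/s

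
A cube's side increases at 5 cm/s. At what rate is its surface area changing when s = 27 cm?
1620 cm²/s

A = 6s²
dA/dt = 12s · ds/dt = 12·27·5 = 1620 cm²/s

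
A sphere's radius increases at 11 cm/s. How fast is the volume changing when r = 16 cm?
11264π cm³/s

V = (4/3)πr³
dV/dt = dV/dr · dr/dt = 4πr² · 11
At r = 16: dV/dt = 11264π cm³/s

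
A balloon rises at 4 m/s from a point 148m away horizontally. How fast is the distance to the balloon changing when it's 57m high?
228√25153/25153 ≈ 1.438 m/s

z² = 148² + y²
z = √(148² + 57²) = √25153
dz/dt = y/z · dy/dt = 57/√25153 · 4 = 228√25153/25153 ≈ 1.438 m/s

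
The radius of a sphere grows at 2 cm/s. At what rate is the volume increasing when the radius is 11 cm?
968π cm³/s

V = (4/3)πr³
dV/dt = dV/dr · dr/dt = 4πr² · 2
At r = 11: dV/dt = 968π cm³/s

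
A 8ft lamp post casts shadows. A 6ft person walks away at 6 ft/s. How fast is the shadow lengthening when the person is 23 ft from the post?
18 ft/s

By similar triangles: 8/(x+s) = 6/s
Solving: s = 6x/2
ds/dt = 6/2 · dx/dt = 3 · 6 = 18 ft/s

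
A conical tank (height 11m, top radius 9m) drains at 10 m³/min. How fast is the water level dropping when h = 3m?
1210/(729π) ≈ 0.5283 m/min

r/h = 9/11, so r = (9/11)h
V = (1/3)πr²h = (1/3)π((9/11)h)²h = (27/121)πh³
dV/dh = (81/121)πh²
dh/dt = (dV/dt)/(dV/dh) = -10/((81/121)π·3²) = -1210/(729π) m/min
The level is dropping at 1210/(729π) ≈ 0.5283 m/min.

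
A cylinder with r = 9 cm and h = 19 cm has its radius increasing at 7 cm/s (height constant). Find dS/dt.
518π cm²/s

S = 2πrh + 2πr² (lateral + bases)
dS/dt = (2πh + 4πr)·dr/dt = (2π·19 + 4π·9)·7
= 518π cm²/s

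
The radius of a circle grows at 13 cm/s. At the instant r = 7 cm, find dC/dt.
26π cm/s

C = 2πr
dC/dt = 2π · dr/dt = 2π · 13 = 26π cm/s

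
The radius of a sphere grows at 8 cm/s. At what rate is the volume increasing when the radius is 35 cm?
39200π cm³/s

V = (4/3)πr³
dV/dt = dV/dr · dr/dt = 4πr² · 8
At r = 35: dV/dt = 39200π cm³/s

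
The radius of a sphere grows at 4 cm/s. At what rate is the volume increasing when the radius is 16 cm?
4096π cm³/s

V = (4/3)πr³
dV/dt = dV/dr · dr/dt = 4πr² · 4
At r = 16: dV/dt = 4096π cm³/s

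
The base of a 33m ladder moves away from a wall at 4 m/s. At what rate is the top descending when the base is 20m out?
80√689/689 ≈ 3.048 m/s

x² + y² = 33²
2x·dx/dt + 2y·dy/dt = 0
dy/dt = -x/y · dx/dt = -20/√689 · 4 = -80√689/689 m/s
The top is descending at 80√689/689 ≈ 3.048 m/s.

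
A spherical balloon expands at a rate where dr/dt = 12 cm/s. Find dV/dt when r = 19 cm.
17328π cm³/s

V = (4/3)πr³
dV/dt = dV/dr · dr/dt = 4πr² · 12
At r = 19: dV/dt = 17328π cm³/s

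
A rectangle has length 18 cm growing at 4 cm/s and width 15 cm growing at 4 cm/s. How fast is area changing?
132 cm²/s

A = lw
dA/dt = w·dl/dt + l·dw/dt = 15·4 + 18·4 = 132 cm²/s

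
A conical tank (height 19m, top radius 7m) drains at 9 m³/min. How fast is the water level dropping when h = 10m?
3249/(4900π) ≈ 0.2111 m/min

r/h = 7/19, so r = (7/19)h
V = (1/3)πr²h = (1/3)π((7/19)h)²h = (49/1083)πh³
dV/dh = (49/361)πh²
dh/dt = (dV/dt)/(dV/dh) = -9/((49/361)π·10²) = -3249/(4900π) m/min
The level is dropping at 3249/(4900π) ≈ 0.2111 m/min.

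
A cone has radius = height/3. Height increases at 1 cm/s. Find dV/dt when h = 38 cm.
1444π/9 cm³/s

V = (1/3)π(h/3)²h = πh³/27
dV/dt = πh²/9 · 1
At h = 38: dV/dt = 1444π/9 cm³/s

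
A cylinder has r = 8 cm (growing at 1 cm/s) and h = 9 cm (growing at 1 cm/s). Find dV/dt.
208π cm³/s

V = πr²h
dV/dt = 2πrh·dr/dt + πr²·dh/dt
= 2π(8)(9)(1) + π(8)²(1)
= 208π cm³/s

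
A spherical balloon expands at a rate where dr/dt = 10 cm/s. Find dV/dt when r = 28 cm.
31360π cm³/s

V = (4/3)πr³
dV/dt = dV/dr · dr/dt = 4πr² · 10
At r = 28: dV/dt = 31360π cm³/s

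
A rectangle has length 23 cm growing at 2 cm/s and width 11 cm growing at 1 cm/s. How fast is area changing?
45 cm²/s

A = lw
dA/dt = w·dl/dt + l·dw/dt = 11·2 + 23·1 = 45 cm²/s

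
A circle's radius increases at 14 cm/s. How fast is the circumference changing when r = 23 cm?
28π cm/s

C = 2πr
dC/dt = 2π · dr/dt = 2π · 14 = 28π cm/s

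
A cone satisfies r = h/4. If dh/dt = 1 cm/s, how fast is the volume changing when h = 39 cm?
1521π/16 cm³/s

V = (1/3)π(h/4)²h = πh³/48
dV/dt = πh²/16 · 1
At h = 39: dV/dt = 1521π/16 cm³/s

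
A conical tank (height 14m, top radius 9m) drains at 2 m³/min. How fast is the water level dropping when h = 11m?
392/(9801π) ≈ 0.01273 m/min

r/h = 9/14, so r = (9/14)h
V = (1/3)πr²h = (1/3)π((9/14)h)²h = (27/196)πh³
dV/dh = (81/196)πh²
dh/dt = (dV/dt)/(dV/dh) = -2/((81/196)π·11²) = -392/(9801π) m/min
The level is dropping at 392/(9801π) ≈ 0.01273 m/min.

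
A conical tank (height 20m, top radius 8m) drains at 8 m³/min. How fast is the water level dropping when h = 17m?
50/(289π) ≈ 0.05507 m/min

r/h = 8/20, so r = (2/5)h
V = (1/3)πr²h = (1/3)π((2/5)h)²h = (4/75)πh³
dV/dh = (4/25)πh²
dh/dt = (dV/dt)/(dV/dh) = -8/((4/25)π·17²) = -50/(289π) m/min
The level is dropping at 50/(289π) ≈ 0.05507 m/min.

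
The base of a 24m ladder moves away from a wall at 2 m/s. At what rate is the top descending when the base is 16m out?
4√5/5 ≈ 1.789 m/s

x² + y² = 24²
2x·dx/dt + 2y·dy/dt = 0
dy/dt = -x/y · dx/dt = -16/(8√5) · 2 = -4√5/5 m/s
The top is descending at 4√5/5 ≈ 1.789 m/s.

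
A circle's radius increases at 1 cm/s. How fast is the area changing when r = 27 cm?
54π cm²/s

A = πr²
dA/dt = 2πr · dr/dt = 2π(27)(1) = 54π cm²/s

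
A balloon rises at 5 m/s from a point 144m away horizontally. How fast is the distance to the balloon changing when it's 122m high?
61√8905/1781 ≈ 3.232 m/s

z² = 144² + y²
z = √(144² + 122²) = 2√8905
dz/dt = y/z · dy/dt = 122/(2√8905) · 5 = 61√8905/1781 ≈ 3.232 m/s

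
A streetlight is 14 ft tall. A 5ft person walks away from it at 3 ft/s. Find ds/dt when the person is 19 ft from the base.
5/3 ft/s

By similar triangles: 14/(x+s) = 5/s
Solving: s = 5x/9
ds/dt = 5/9 · dx/dt = 5/9 · 3 = 5/3 ft/s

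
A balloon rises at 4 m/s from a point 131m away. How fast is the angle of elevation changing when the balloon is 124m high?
0.016105 rad/s

tan(θ) = y/131
sec²(θ) · dθ/dt = (1/131) · dy/dt
dθ/dt = cos²(θ)/131 · 4 = 131/(131² + 124²) · 4
dθ/dt = 0.016105 rad/s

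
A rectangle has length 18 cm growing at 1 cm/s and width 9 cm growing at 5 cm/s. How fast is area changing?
99 cm²/s

A = lw
dA/dt = w·dl/dt + l·dw/dt = 9·1 + 18·5 = 99 cm²/s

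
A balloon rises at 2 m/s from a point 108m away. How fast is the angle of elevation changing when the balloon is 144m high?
0.006667 rad/s

tan(θ) = y/108
sec²(θ) · dθ/dt = (1/108) · dy/dt
dθ/dt = cos²(θ)/108 · 2 = 108/(108² + 144²) · 2
dθ/dt = 0.006667 rad/s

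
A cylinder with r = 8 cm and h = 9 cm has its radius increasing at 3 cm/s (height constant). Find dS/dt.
150π cm²/s

S = 2πrh + 2πr² (lateral + bases)
dS/dt = (2πh + 4πr)·dr/dt = (2π·9 + 4π·8)·3
= 150π cm²/s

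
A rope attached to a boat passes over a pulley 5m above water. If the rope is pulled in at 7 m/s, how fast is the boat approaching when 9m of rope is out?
9√14/4 ≈ 8.419 m/s

rope² = x² + 5²
x = √(9² - 5²) = 2√14
dx/dt = (rope/x) · d(rope)/dt = (9/(2√14)) · (-7) = -9√14/4 m/s
The boat approaches at 9√14/4 ≈ 8.419 m/s.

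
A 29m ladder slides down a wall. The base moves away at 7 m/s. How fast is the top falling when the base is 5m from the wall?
35√51/204 ≈ 1.225 m/s

x² + y² = 29²
2x·dx/dt + 2y·dy/dt = 0
dy/dt = -x/y · dx/dt = -5/(4√51) · 7 = -35√51/204 m/s
The top is descending at 35√51/204 ≈ 1.225 m/s.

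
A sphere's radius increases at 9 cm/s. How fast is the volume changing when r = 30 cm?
32400π cm³/s

V = (4/3)πr³
dV/dt = dV/dr · dr/dt = 4πr² · 9
At r = 30: dV/dt = 32400π cm³/s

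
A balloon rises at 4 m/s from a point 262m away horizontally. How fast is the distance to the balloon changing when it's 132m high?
264√21517/21517 ≈ 1.8 m/s

z² = 262² + y²
z = √(262² + 132²) = 2√21517
dz/dt = y/z · dy/dt = 132/(2√21517) · 4 = 264√21517/21517 ≈ 1.8 m/s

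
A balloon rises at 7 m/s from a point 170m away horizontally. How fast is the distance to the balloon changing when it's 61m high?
427√32621/32621 ≈ 2.364 m/s

z² = 170² + y²
z = √(170² + 61²) = √32621
dz/dt = y/z · dy/dt = 61/√32621 · 7 = 427√32621/32621 ≈ 2.364 m/s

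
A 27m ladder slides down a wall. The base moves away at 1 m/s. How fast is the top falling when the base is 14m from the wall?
14√533/533 ≈ 0.6064 m/s

x² + y² = 27²
2x·dx/dt + 2y·dy/dt = 0
dy/dt = -x/y · dx/dt = -14/√533 · 1 = -14√533/533 m/s
The top is descending at 14√533/533 ≈ 0.6064 m/s.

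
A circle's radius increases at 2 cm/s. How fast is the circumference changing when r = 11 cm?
4π cm/s

C = 2πr
dC/dt = 2π · dr/dt = 2π · 2 = 4π cm/s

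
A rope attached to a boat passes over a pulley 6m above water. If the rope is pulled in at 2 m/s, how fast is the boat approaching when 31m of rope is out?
62√37/185 ≈ 2.039 m/s

rope² = x² + 6²
x = √(31² - 6²) = 5√37
dx/dt = (rope/x) · d(rope)/dt = (31/(5√37)) · (-2) = -62√37/185 m/s
The boat approaches at 62√37/185 ≈ 2.039 m/s.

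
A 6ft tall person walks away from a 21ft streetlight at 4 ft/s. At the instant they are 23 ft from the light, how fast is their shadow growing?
8/5 ft/s

By similar triangles: 21/(x+s) = 6/s
Solving: s = 6x/15
ds/dt = 6/15 · dx/dt = 2/5 · 4 = 8/5 ft/s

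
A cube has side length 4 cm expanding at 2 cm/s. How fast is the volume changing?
96 cm³/s

V = s³
dV/dt = 3s² · ds/dt = 3·4²·2 = 96 cm³/s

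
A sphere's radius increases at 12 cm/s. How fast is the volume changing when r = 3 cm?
432π cm³/s

V = (4/3)πr³
dV/dt = dV/dr · dr/dt = 4πr² · 12
At r = 3: dV/dt = 432π cm³/s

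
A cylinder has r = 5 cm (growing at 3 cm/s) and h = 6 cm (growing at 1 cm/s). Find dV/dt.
205π cm³/s

V = πr²h
dV/dt = 2πrh·dr/dt + πr²·dh/dt
= 2π(5)(6)(3) + π(5)²(1)
= 205π cm³/s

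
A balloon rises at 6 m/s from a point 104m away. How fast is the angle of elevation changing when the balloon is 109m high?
0.027493 rad/s

tan(θ) = y/104
sec²(θ) · dθ/dt = (1/104) · dy/dt
dθ/dt = cos²(θ)/104 · 6 = 104/(104² + 109²) · 6
dθ/dt = 0.027493 rad/s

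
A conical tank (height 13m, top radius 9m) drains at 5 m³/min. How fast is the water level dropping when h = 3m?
845/(729π) ≈ 0.369 m/min

r/h = 9/13, so r = (9/13)h
V = (1/3)πr²h = (1/3)π((9/13)h)²h = (27/169)πh³
dV/dh = (81/169)πh²
dh/dt = (dV/dt)/(dV/dh) = -5/((81/169)π·3²) = -845/(729π) m/min
The level is dropping at 845/(729π) ≈ 0.369 m/min.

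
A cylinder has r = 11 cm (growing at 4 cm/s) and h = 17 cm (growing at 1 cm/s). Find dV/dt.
1617π cm³/s

V = πr²h
dV/dt = 2πrh·dr/dt + πr²·dh/dt
= 2π(11)(17)(4) + π(11)²(1)
= 1617π cm³/s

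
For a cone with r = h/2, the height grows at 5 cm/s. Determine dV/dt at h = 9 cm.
405π/4 cm³/s

V = (1/3)π(h/2)²h = πh³/12
dV/dt = πh²/4 · 5
At h = 9: dV/dt = 405π/4 cm³/s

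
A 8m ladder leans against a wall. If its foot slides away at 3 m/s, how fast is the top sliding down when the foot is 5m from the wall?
5√39/13 ≈ 2.402 m/s

x² + y² = 8²
2x·dx/dt + 2y·dy/dt = 0
dy/dt = -x/y · dx/dt = -5/√39 · 3 = -5√39/13 m/s
The top is descending at 5√39/13 ≈ 2.402 m/s.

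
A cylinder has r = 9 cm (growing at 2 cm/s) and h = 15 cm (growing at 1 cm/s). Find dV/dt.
621π cm³/s

V = πr²h
dV/dt = 2πrh·dr/dt + πr²·dh/dt
= 2π(9)(15)(2) + π(9)²(1)
= 621π cm³/s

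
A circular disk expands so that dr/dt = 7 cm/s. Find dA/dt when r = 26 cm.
364π cm²/s

A = πr²
dA/dt = 2πr · dr/dt = 2π(26)(7) = 364π cm²/s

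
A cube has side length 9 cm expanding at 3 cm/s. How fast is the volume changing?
729 cm³/s

V = s³
dV/dt = 3s² · ds/dt = 3·9²·3 = 729 cm³/s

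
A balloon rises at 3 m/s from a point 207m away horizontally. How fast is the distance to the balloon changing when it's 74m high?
222√1933/9665 ≈ 1.01 m/s

z² = 207² + y²
z = √(207² + 74²) = 5√1933
dz/dt = y/z · dy/dt = 74/(5√1933) · 3 = 222√1933/9665 ≈ 1.01 m/s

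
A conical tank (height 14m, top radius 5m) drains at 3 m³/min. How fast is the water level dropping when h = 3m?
196/(75π) ≈ 0.8318 m/min

r/h = 5/14, so r = (5/14)h
V = (1/3)πr²h = (1/3)π((5/14)h)²h = (25/588)πh³
dV/dh = (25/196)πh²
dh/dt = (dV/dt)/(dV/dh) = -3/((25/196)π·3²) = -196/(75π) m/min
The level is dropping at 196/(75π) ≈ 0.8318 m/min.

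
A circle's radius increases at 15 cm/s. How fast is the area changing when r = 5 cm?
150π cm²/s

A = πr²
dA/dt = 2πr · dr/dt = 2π(5)(15) = 150π cm²/s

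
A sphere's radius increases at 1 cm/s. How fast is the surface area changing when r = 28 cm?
224π cm²/s

S = 4πr²
dS/dt = dS/dr · dr/dt = 8πr · 1
At r = 28: dS/dt = 224π cm²/s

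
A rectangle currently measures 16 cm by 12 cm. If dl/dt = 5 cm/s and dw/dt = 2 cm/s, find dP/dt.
14 cm/s

P = 2(l + w)
dP/dt = 2(dl/dt + dw/dt) = 2(5 + 2) = 14 cm/s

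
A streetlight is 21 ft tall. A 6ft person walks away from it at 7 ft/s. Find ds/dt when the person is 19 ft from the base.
14/5 ft/s

By similar triangles: 21/(x+s) = 6/s
Solving: s = 6x/15
ds/dt = 6/15 · dx/dt = 2/5 · 7 = 14/5 ft/s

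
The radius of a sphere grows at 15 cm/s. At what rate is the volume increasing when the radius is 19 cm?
21660π cm³/s

V = (4/3)πr³
dV/dt = dV/dr · dr/dt = 4πr² · 15
At r = 19: dV/dt = 21660π cm³/s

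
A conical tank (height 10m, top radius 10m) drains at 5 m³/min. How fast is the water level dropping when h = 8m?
5/(64π) ≈ 0.02487 m/min

r/h = 10/10, so r = h
V = (1/3)πr²h = (1/3)π(h)²h = (1/3)πh³
dV/dh = πh²
dh/dt = (dV/dt)/(dV/dh) = -5/(π·8²) = -5/(64π) m/min
The level is dropping at 5/(64π) ≈ 0.02487 m/min.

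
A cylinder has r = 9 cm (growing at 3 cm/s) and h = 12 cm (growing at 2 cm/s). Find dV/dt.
810π cm³/s

V = πr²h
dV/dt = 2πrh·dr/dt + πr²·dh/dt
= 2π(9)(12)(3) + π(9)²(2)
= 810π cm³/s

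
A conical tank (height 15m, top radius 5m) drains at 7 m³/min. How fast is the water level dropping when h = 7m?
9/(7π) ≈ 0.4093 m/min

r/h = 5/15, so r = (1/3)h
V = (1/3)πr²h = (1/3)π((1/3)h)²h = (1/27)πh³
dV/dh = (1/9)πh²
dh/dt = (dV/dt)/(dV/dh) = -7/((1/9)π·7²) = -9/(7π) m/min
The level is dropping at 9/(7π) ≈ 0.4093 m/min.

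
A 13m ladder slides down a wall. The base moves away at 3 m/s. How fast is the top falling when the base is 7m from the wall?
7√30/20 ≈ 1.917 m/s

x² + y² = 13²
2x·dx/dt + 2y·dy/dt = 0
dy/dt = -x/y · dx/dt = -7/(2√30) · 3 = -7√30/20 m/s
The top is descending at 7√30/20 ≈ 1.917 m/s.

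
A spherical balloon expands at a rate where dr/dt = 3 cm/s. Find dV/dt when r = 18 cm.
3888π cm³/s

V = (4/3)πr³
dV/dt = dV/dr · dr/dt = 4πr² · 3
At r = 18: dV/dt = 3888π cm³/s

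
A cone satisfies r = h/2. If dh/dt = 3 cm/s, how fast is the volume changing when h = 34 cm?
867π cm³/s

V = (1/3)π(h/2)²h = πh³/12
dV/dt = πh²/4 · 3
At h = 34: dV/dt = 867π cm³/s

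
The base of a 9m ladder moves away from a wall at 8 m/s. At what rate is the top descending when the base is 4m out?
32√65/65 ≈ 3.969 m/s

x² + y² = 9²
2x·dx/dt + 2y·dy/dt = 0
dy/dt = -x/y · dx/dt = -4/√65 · 8 = -32√65/65 m/s
The top is descending at 32√65/65 ≈ 3.969 m/s.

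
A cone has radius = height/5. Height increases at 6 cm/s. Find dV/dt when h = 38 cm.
8664π/25 cm³/s

V = (1/3)π(h/5)²h = πh³/75
dV/dt = πh²/25 · 6
At h = 38: dV/dt = 8664π/25 cm³/s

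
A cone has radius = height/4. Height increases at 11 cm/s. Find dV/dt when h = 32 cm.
704π cm³/s

V = (1/3)π(h/4)²h = πh³/48
dV/dt = πh²/16 · 11
At h = 32: dV/dt = 704π cm³/s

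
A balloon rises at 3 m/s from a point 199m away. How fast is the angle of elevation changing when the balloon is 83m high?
0.012841 rad/s

tan(θ) = y/199
sec²(θ) · dθ/dt = (1/199) · dy/dt
dθ/dt = cos²(θ)/199 · 3 = 199/(199² + 83²) · 3
dθ/dt = 0.012841 rad/s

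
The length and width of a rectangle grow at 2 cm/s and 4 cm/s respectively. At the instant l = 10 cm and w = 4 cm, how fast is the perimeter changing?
12 cm/s

P = 2(l + w)
dP/dt = 2(dl/dt + dw/dt) = 2(2 + 4) = 12 cm/s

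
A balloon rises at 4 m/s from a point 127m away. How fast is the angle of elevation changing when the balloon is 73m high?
0.023674 rad/s

tan(θ) = y/127
sec²(θ) · dθ/dt = (1/127) · dy/dt
dθ/dt = cos²(θ)/127 · 4 = 127/(127² + 73²) · 4
dθ/dt = 0.023674 rad/s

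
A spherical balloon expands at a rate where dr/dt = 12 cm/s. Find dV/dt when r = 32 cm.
49152π cm³/s

V = (4/3)πr³
dV/dt = dV/dr · dr/dt = 4πr² · 12
At r = 32: dV/dt = 49152π cm³/s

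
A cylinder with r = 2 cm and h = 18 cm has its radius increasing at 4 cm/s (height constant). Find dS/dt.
176π cm²/s

S = 2πrh + 2πr² (lateral + bases)
dS/dt = (2πh + 4πr)·dr/dt = (2π·18 + 4π·2)·4
= 176π cm²/s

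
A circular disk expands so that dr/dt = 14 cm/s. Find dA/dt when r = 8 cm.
224π cm²/s

A = πr²
dA/dt = 2πr · dr/dt = 2π(8)(14) = 224π cm²/s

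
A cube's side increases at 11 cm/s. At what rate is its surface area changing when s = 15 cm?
1980 cm²/s

A = 6s²
dA/dt = 12s · ds/dt = 12·15·11 = 1980 cm²/s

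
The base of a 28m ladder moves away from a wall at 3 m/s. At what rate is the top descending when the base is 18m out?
27√115/115 ≈ 2.518 m/s

x² + y² = 28²
2x·dx/dt + 2y·dy/dt = 0
dy/dt = -x/y · dx/dt = -18/(2√115) · 3 = -27√115/115 m/s
The top is descending at 27√115/115 ≈ 2.518 m/s.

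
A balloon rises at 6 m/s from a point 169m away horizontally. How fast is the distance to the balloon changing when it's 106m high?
636√39797/39797 ≈ 3.188 m/s

z² = 169² + y²
z = √(169² + 106²) = √39797
dz/dt = y/z · dy/dt = 106/√39797 · 6 = 636√39797/39797 ≈ 3.188 m/s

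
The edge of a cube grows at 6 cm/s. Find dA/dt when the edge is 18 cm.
1296 cm²/s

A = 6s²
dA/dt = 12s · ds/dt = 12·18·6 = 1296 cm²/s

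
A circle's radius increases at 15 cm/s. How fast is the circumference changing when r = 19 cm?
30π cm/s

C = 2πr
dC/dt = 2π · dr/dt = 2π · 15 = 30π cm/s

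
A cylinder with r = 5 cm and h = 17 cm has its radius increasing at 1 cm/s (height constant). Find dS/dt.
54π cm²/s

S = 2πrh + 2πr² (lateral + bases)
dS/dt = (2πh + 4πr)·dr/dt = (2π·17 + 4π·5)·1
= 54π cm²/s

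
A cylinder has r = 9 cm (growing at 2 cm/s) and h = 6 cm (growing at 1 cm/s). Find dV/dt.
297π cm³/s

V = πr²h
dV/dt = 2πrh·dr/dt + πr²·dh/dt
= 2π(9)(6)(2) + π(9)²(1)
= 297π cm³/s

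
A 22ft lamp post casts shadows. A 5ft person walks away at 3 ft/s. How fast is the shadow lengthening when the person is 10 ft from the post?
15/17 ft/s

By similar triangles: 22/(x+s) = 5/s
Solving: s = 5x/17
ds/dt = 5/17 · dx/dt = 5/17 · 3 = 15/17 ft/s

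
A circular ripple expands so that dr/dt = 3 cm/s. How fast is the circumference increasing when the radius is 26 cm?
6π cm/s

C = 2πr
dC/dt = 2π · dr/dt = 2π · 3 = 6π cm/s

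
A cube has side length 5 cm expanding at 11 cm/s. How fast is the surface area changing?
660 cm²/s

A = 6s²
dA/dt = 12s · ds/dt = 12·5·11 = 660 cm²/s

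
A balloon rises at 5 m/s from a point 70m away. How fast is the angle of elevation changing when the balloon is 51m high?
0.04666 rad/s

tan(θ) = y/70
sec²(θ) · dθ/dt = (1/70) · dy/dt
dθ/dt = cos²(θ)/70 · 5 = 70/(70² + 51²) · 5
dθ/dt = 0.04666 rad/s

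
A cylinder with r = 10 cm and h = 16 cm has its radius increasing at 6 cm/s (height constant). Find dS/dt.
432π cm²/s

S = 2πrh + 2πr² (lateral + bases)
dS/dt = (2πh + 4πr)·dr/dt = (2π·16 + 4π·10)·6
= 432π cm²/s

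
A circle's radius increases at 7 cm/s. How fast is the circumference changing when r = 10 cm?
14π cm/s

C = 2πr
dC/dt = 2π · dr/dt = 2π · 7 = 14π cm/s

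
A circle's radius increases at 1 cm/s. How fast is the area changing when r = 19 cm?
38π cm²/s

A = πr²
dA/dt = 2πr · dr/dt = 2π(19)(1) = 38π cm²/s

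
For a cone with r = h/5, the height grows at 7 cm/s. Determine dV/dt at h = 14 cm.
1372π/25 cm³/s

V = (1/3)π(h/5)²h = πh³/75
dV/dt = πh²/25 · 7
At h = 14: dV/dt = 1372π/25 cm³/s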